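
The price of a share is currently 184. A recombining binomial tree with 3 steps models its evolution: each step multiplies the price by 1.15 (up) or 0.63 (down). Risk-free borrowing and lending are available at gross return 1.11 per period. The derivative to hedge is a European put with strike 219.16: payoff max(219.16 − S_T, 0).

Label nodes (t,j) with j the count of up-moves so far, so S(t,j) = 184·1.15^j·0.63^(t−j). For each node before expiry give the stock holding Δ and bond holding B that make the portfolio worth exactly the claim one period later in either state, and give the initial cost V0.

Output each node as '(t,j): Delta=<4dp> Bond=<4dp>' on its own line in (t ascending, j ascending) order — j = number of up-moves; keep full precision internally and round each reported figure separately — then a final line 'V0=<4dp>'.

(0,0): Delta=-0.5614 Bond=114.4446
(1,0): Delta=-1.0000 Bond=177.8752
(1,1): Delta=-0.5414 Bond=122.7967
(2,0): Delta=-1.0000 Bond=197.4414
(2,1): Delta=-1.0000 Bond=197.4414
(2,2): Delta=-0.5204 Bond=131.2096
V0=11.1457

No-arbitrage ⇒ martingale measure with p* = (R−d)/(u−d) = 0.9231.
Payoff layer (t=3): V(3,0)=173.1514, V(3,1)=135.1760, V(3,2)=65.8558, V(3,3)=0.0000
Node (2,0) S=73.0296: V=(p*·135.1760+(1−p*)·173.1514)/1.11=124.4118; Δ=(135.1760−173.1514)/(83.9840−46.0086)=-1.0000; B=V−Δ·S=197.4414
Node (2,1) S=133.3080: V=(p*·65.8558+(1−p*)·135.1760)/1.11=64.1334; Δ=(65.8558−135.1760)/(153.3042−83.9840)=-1.0000; B=V−Δ·S=197.4414
Node (2,2) S=243.3400: V=(p*·0.0000+(1−p*)·65.8558)/1.11=4.5638; Δ=(0.0000−65.8558)/(279.8410−153.3042)=-0.5204; B=V−Δ·S=131.2096
Node (1,0) S=115.9200: V=(p*·64.1334+(1−p*)·124.4118)/1.11=61.9552; Δ=(64.1334−124.4118)/(133.3080−73.0296)=-1.0000; B=V−Δ·S=177.8752
Node (1,1) S=211.6000: V=(p*·4.5638+(1−p*)·64.1334)/1.11=8.2397; Δ=(4.5638−64.1334)/(243.3400−133.3080)=-0.5414; B=V−Δ·S=122.7967
Node (0,0) S=184.0000: V=(p*·8.2397+(1−p*)·61.9552)/1.11=11.1457; Δ=(8.2397−61.9552)/(211.6000−115.9200)=-0.5614; B=V−Δ·S=114.4446
Each (Δ,B) replicates both successor values, so the strategy is self-financing and V0 is arbitrage-free.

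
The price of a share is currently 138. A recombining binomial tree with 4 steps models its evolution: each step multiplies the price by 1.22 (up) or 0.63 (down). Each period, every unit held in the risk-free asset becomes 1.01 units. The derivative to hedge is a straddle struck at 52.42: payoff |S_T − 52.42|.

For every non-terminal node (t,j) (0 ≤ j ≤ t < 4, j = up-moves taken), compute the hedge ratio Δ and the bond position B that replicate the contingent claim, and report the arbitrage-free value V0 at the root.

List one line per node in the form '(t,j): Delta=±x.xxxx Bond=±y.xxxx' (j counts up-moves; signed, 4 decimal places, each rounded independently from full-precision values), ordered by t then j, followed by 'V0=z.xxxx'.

Risk-neutral probability p* = (R−d)/(u−d) = (1.01−0.63)/(1.22−0.63) = 0.6441.
At expiry t=4: V(4,0)=30.6809, V(4,1)=10.3221, V(4,2)=29.1029, V(4,3)=105.4498, V(4,4)=253.2962
Node (3,0) S=34.5065: V=(p*·10.3221+(1−p*)·30.6809)/1.01=17.3945; Δ=(10.3221−30.6809)/(42.0979−21.7391)=-1.0000; B=V−Δ·S=51.9010
Node (3,1) S=66.8221: V=(p*·29.1029+(1−p*)·10.3221)/1.01=22.1963; Δ=(29.1029−10.3221)/(81.5229−42.0979)=0.4764; B=V−Δ·S=-9.6357
Node (3,2) S=129.4015: V=(p*·105.4498+(1−p*)·29.1029)/1.01=77.5005; Δ=(105.4498−29.1029)/(157.8698−81.5229)=1.0000; B=V−Δ·S=-51.9010
Node (3,3) S=250.5870: V=(p*·253.2962+(1−p*)·105.4498)/1.01=198.6860; Δ=(253.2962−105.4498)/(305.7162−157.8698)=1.0000; B=V−Δ·S=-51.9010
Node (2,0) S=54.7722: V=(p*·22.1963+(1−p*)·17.3945)/1.01=20.2843; Δ=(22.1963−17.3945)/(66.8221−34.5065)=0.1486; B=V−Δ·S=12.1457
Node (2,1) S=106.0668: V=(p*·77.5005+(1−p*)·22.1963)/1.01=57.2435; Δ=(77.5005−22.1963)/(129.4015−66.8221)=0.8837; B=V−Δ·S=-36.4925
Node (2,2) S=205.3992: V=(p*·198.6860+(1−p*)·77.5005)/1.01=154.0121; Δ=(198.6860−77.5005)/(250.5870−129.4015)=1.0000; B=V−Δ·S=-51.3871
Node (1,0) S=86.9400: V=(p*·57.2435+(1−p*)·20.2843)/1.01=43.6520; Δ=(57.2435−20.2843)/(106.0668−54.7722)=0.7205; B=V−Δ·S=-18.9907
Node (1,1) S=168.3600: V=(p*·154.0121+(1−p*)·57.2435)/1.01=118.3852; Δ=(154.0121−57.2435)/(205.3992−106.0668)=0.9742; B=V−Δ·S=-45.6293
Node (0,0) S=138.0000: V=(p*·118.3852+(1−p*)·43.6520)/1.01=90.8765; Δ=(118.3852−43.6520)/(168.3600−86.9400)=0.9179; B=V−Δ·S=-35.7899
The time-0 hedge costs 90.8765, which is the no-arbitrage price.

(0,0): Delta=0.9179 Bond=-35.7899
(1,0): Delta=0.7205 Bond=-18.9907
(1,1): Delta=0.9742 Bond=-45.6293
(2,0): Delta=0.1486 Bond=12.1457
(2,1): Delta=0.8837 Bond=-36.4925
(2,2): Delta=1.0000 Bond=-51.3871
(3,0): Delta=-1.0000 Bond=51.9010
(3,1): Delta=0.4764 Bond=-9.6357
(3,2): Delta=1.0000 Bond=-51.9010
(3,3): Delta=1.0000 Bond=-51.9010
V0=90.8765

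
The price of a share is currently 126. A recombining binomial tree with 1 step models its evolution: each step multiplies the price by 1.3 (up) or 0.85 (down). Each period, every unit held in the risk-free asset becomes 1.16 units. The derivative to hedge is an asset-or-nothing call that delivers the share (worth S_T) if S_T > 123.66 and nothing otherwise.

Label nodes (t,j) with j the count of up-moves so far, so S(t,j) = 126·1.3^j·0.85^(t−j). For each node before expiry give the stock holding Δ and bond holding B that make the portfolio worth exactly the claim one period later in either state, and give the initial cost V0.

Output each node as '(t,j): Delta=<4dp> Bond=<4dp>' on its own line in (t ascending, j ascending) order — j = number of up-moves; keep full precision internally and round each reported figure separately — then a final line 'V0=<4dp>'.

(0,0): Delta=2.8889 Bond=-266.7241
V0=97.2759

Since d<R<u, set p* = (R−d)/(u−d) = 0.6889; price each node as the discounted p*-expectation of its children.
Terminal values V(1,·): V(1,0)=0.0000, V(1,1)=163.8000
Node (0,0) S=126.0000: V=(p*·163.8000+(1−p*)·0.0000)/1.16=97.2759; Δ=(163.8000−0.0000)/(163.8000−107.1000)=2.8889; B=V−Δ·S=-266.7241
Each (Δ,B) replicates both successor values, so the strategy is self-financing and V0 is arbitrage-free.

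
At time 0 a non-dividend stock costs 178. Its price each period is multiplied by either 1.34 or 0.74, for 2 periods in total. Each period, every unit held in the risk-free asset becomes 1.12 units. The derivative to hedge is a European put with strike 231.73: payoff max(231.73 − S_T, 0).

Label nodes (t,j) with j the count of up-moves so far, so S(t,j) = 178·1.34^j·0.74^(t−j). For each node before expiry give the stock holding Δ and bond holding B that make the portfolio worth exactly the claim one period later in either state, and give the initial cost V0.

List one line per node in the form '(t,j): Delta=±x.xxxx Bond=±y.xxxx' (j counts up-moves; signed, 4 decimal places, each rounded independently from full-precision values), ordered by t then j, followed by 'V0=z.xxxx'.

The replicating-portfolio and risk-neutral prices coincide; use p* = (1.12−0.74)/(1.34−0.74) = 0.6333 for the latter.
At expiry t=2: V(2,0)=134.2572, V(2,1)=55.2252, V(2,2)=0.0000
(1,0): S=131.7200. Δ = (V_up−V_dn)/(S_up−S_dn) = (55.2252−134.2572)/(176.5048−97.4728) = -1.0000. V = [p*·55.2252 + (1−p*)·134.2572]/1.12 = 75.1818. B = V − Δ·S = 206.9018.
(1,1): S=238.5200. Δ = (V_up−V_dn)/(S_up−S_dn) = (0.0000−55.2252)/(319.6168−176.5048) = -0.3859. V = [p*·0.0000 + (1−p*)·55.2252]/1.12 = 18.0797. B = V − Δ·S = 110.1217.
(0,0): S=178.0000. Δ = (V_up−V_dn)/(S_up−S_dn) = (18.0797−75.1818)/(238.5200−131.7200) = -0.5347. V = [p*·18.0797 + (1−p*)·75.1818]/1.12 = 34.8367. B = V − Δ·S = 130.0069.
Check: Δ(0,0)·S0 + B(0,0) = 34.8367 = V0.

(0,0): Delta=-0.5347 Bond=130.0069
(1,0): Delta=-1.0000 Bond=206.9018
(1,1): Delta=-0.3859 Bond=110.1217
V0=34.8367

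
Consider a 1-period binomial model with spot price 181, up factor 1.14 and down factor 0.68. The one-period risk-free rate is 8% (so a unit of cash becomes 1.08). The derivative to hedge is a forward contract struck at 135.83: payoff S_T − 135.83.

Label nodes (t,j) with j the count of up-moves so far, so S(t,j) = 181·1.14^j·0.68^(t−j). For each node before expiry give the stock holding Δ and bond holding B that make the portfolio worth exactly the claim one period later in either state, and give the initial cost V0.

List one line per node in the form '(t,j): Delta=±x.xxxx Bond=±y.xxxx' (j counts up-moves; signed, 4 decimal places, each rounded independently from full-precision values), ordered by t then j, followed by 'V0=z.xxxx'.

(0,0): Delta=1.0000 Bond=-125.7685
V0=55.2315

Under the risk-neutral measure, an up-move has probability p* = (R−d)/(u−d) = 0.8696 and values discount at R = 1.08.
Terminal payoffs: V(1,0)=-12.7500, V(1,1)=70.5100
Node (0,0) S=181.0000: V=(p*·70.5100+(1−p*)·-12.7500)/1.08=55.2315; Δ=(70.5100−-12.7500)/(206.3400−123.0800)=1.0000; B=V−Δ·S=-125.7685
Check: Δ(0,0)·S0 + B(0,0) = 55.2315 = V0.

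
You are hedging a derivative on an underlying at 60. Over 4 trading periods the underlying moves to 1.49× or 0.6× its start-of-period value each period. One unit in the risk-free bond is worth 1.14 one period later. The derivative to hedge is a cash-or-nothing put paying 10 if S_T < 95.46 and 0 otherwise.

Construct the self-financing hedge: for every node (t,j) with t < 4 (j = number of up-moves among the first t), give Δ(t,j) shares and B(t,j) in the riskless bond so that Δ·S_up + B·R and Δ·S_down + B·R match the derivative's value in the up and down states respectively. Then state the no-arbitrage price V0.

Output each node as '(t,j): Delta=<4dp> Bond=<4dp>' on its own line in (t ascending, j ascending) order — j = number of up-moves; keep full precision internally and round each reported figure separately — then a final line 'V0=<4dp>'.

(0,0): Delta=-0.0549 Bond=6.3319
(1,0): Delta=-0.0884 Bond=8.4249
(1,1): Delta=-0.0462 Bond=6.4364
(2,0): Delta=0.0000 Bond=7.6947
(2,1): Delta=-0.1115 Bond=10.8421
(2,2): Delta=-0.0291 Bond=5.0660
(3,0): Delta=0.0000 Bond=8.7719
(3,1): Delta=0.0000 Bond=8.7719
(3,2): Delta=-0.1406 Bond=14.6856
(3,3): Delta=0.0000 Bond=0.0000
V0=3.0381

Risk-neutral probability p* = (R−d)/(u−d) = (1.14−0.6)/(1.49−0.6) = 0.6067.
At expiry t=4: V(4,0)=10.0000, V(4,1)=10.0000, V(4,2)=10.0000, V(4,3)=0.0000, V(4,4)=0.0000
(3,0): S=12.9600. Δ = (V_up−V_dn)/(S_up−S_dn) = (10.0000−10.0000)/(19.3104−7.7760) = 0.0000. V = [p*·10.0000 + (1−p*)·10.0000]/1.14 = 8.7719. B = V − Δ·S = 8.7719.
(3,1): S=32.1840. Δ = (V_up−V_dn)/(S_up−S_dn) = (10.0000−10.0000)/(47.9542−19.3104) = 0.0000. V = [p*·10.0000 + (1−p*)·10.0000]/1.14 = 8.7719. B = V − Δ·S = 8.7719.
(3,2): S=79.9236. Δ = (V_up−V_dn)/(S_up−S_dn) = (0.0000−10.0000)/(119.0862−47.9542) = -0.1406. V = [p*·0.0000 + (1−p*)·10.0000]/1.14 = 3.4496. B = V − Δ·S = 14.6856.
(3,3): S=198.4769. Δ = (V_up−V_dn)/(S_up−S_dn) = (0.0000−0.0000)/(295.7306−119.0862) = 0.0000. V = [p*·0.0000 + (1−p*)·0.0000]/1.14 = 0.0000. B = V − Δ·S = 0.0000.
(2,0): S=21.6000. Δ = (V_up−V_dn)/(S_up−S_dn) = (8.7719−8.7719)/(32.1840−12.9600) = 0.0000. V = [p*·8.7719 + (1−p*)·8.7719]/1.14 = 7.6947. B = V − Δ·S = 7.6947.
(2,1): S=53.6400. Δ = (V_up−V_dn)/(S_up−S_dn) = (3.4496−8.7719)/(79.9236−32.1840) = -0.1115. V = [p*·3.4496 + (1−p*)·8.7719]/1.14 = 4.8620. B = V − Δ·S = 10.8421.
(2,2): S=133.2060. Δ = (V_up−V_dn)/(S_up−S_dn) = (0.0000−3.4496)/(198.4769−79.9236) = -0.0291. V = [p*·0.0000 + (1−p*)·3.4496]/1.14 = 1.1900. B = V − Δ·S = 5.0660.
(1,0): S=36.0000. Δ = (V_up−V_dn)/(S_up−S_dn) = (4.8620−7.6947)/(53.6400−21.6000) = -0.0884. V = [p*·4.8620 + (1−p*)·7.6947]/1.14 = 5.2421. B = V − Δ·S = 8.4249.
(1,1): S=89.4000. Δ = (V_up−V_dn)/(S_up−S_dn) = (1.1900−4.8620)/(133.2060−53.6400) = -0.0462. V = [p*·1.1900 + (1−p*)·4.8620]/1.14 = 2.3106. B = V − Δ·S = 6.4364.
(0,0): S=60.0000. Δ = (V_up−V_dn)/(S_up−S_dn) = (2.3106−5.2421)/(89.4000−36.0000) = -0.0549. V = [p*·2.3106 + (1−p*)·5.2421]/1.14 = 3.0381. B = V − Δ·S = 6.3319.
The time-0 hedge costs 3.0381, which is the no-arbitrage price.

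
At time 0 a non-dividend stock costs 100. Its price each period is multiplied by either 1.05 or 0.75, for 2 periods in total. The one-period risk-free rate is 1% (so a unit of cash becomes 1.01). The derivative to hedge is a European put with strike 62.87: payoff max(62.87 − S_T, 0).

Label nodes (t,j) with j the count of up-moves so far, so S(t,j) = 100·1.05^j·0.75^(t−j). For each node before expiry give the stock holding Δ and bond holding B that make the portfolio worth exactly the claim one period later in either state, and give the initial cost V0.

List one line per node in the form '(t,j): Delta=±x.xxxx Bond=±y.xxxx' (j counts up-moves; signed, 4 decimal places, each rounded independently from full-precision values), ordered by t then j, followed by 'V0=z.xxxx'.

(0,0): Delta=-0.0291 Bond=3.0285
(1,0): Delta=-0.2942 Bond=22.9406
(1,1): Delta=0.0000 Bond=0.0000
V0=0.1154

Risk-neutral probability p* = (R−d)/(u−d) = (1.01−0.75)/(1.05−0.75) = 0.8667.
Payoff layer (t=2): V(2,0)=6.6200, V(2,1)=0.0000, V(2,2)=0.0000
  t=1,j=0: stock 75.0000 → up 78.7500 (V=0.0000), down 56.2500 (V=6.6200). Price 0.8739; hedge Δ=-0.2942, bond B=22.9406.
  t=1,j=1: stock 105.0000 → up 110.2500 (V=0.0000), down 78.7500 (V=0.0000). Price 0.0000; hedge Δ=0.0000, bond B=0.0000.
  t=0,j=0: stock 100.0000 → up 105.0000 (V=0.0000), down 75.0000 (V=0.8739). Price 0.1154; hedge Δ=-0.0291, bond B=3.0285.
Self-financing check: at every node Δ·S+B equals the discounted successor values.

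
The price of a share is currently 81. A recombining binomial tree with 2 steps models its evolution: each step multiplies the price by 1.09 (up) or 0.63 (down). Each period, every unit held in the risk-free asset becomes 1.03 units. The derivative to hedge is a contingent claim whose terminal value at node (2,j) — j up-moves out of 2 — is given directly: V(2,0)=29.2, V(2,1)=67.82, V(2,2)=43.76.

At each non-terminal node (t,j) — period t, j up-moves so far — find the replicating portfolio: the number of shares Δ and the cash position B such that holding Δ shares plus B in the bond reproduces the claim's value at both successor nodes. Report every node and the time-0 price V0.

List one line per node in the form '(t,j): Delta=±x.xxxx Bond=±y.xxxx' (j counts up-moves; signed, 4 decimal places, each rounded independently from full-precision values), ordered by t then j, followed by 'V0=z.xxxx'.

(0,0): Delta=-0.4139 Bond=79.6845
(1,0): Delta=1.6452 Bond=-23.0025
(1,1): Delta=-0.5924 Bond=97.8366
V0=46.1590

Risk-neutral probability p* = (R−d)/(u−d) = (1.03−0.63)/(1.09−0.63) = 0.8696.
Terminal payoffs: V(2,0)=29.2000, V(2,1)=67.8200, V(2,2)=43.7600
Node (1,0) S=51.0300: V=(p*·67.8200+(1−p*)·29.2000)/1.03=60.9540; Δ=(67.8200−29.2000)/(55.6227−32.1489)=1.6452; B=V−Δ·S=-23.0025
Node (1,1) S=88.2900: V=(p*·43.7600+(1−p*)·67.8200)/1.03=45.5323; Δ=(43.7600−67.8200)/(96.2361−55.6227)=-0.5924; B=V−Δ·S=97.8366
Node (0,0) S=81.0000: V=(p*·45.5323+(1−p*)·60.9540)/1.03=46.1590; Δ=(45.5323−60.9540)/(88.2900−51.0300)=-0.4139; B=V−Δ·S=79.6845
Each (Δ,B) replicates both successor values, so the strategy is self-financing and V0 is arbitrage-free.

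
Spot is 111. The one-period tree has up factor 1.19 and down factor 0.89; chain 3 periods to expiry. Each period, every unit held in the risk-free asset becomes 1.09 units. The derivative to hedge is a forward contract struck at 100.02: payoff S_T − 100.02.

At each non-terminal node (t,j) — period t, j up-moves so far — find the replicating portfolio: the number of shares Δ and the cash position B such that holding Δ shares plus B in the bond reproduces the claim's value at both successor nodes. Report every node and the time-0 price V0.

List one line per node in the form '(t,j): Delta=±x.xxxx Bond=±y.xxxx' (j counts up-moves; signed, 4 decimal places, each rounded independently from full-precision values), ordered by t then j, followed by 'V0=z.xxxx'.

Under the risk-neutral measure, an up-move has probability p* = (R−d)/(u−d) = 0.6667 and values discount at R = 1.09.
Terminal payoffs: V(3,0)=-21.7684, V(3,1)=4.6085, V(3,2)=39.8765, V(3,3)=87.0326
Node (2,0) S=87.9231: V=(p*·4.6085+(1−p*)·-21.7684)/1.09=-3.8384; Δ=(4.6085−-21.7684)/(104.6285−78.2516)=1.0000; B=V−Δ·S=-91.7615
Node (2,1) S=117.5601: V=(p*·39.8765+(1−p*)·4.6085)/1.09=25.7986; Δ=(39.8765−4.6085)/(139.8965−104.6285)=1.0000; B=V−Δ·S=-91.7615
Node (2,2) S=157.1871: V=(p*·87.0326+(1−p*)·39.8765)/1.09=65.4256; Δ=(87.0326−39.8765)/(187.0526−139.8965)=1.0000; B=V−Δ·S=-91.7615
Node (1,0) S=98.7900: V=(p*·25.7986+(1−p*)·-3.8384)/1.09=14.6052; Δ=(25.7986−-3.8384)/(117.5601−87.9231)=1.0000; B=V−Δ·S=-84.1848
Node (1,1) S=132.0900: V=(p*·65.4256+(1−p*)·25.7986)/1.09=47.9052; Δ=(65.4256−25.7986)/(157.1871−117.5601)=1.0000; B=V−Δ·S=-84.1848
Node (0,0) S=111.0000: V=(p*·47.9052+(1−p*)·14.6052)/1.09=33.7662; Δ=(47.9052−14.6052)/(132.0900−98.7900)=1.0000; B=V−Δ·S=-77.2338
Check: Δ(0,0)·S0 + B(0,0) = 33.7662 = V0.

(0,0): Delta=1.0000 Bond=-77.2338
(1,0): Delta=1.0000 Bond=-84.1848
(1,1): Delta=1.0000 Bond=-84.1848
(2,0): Delta=1.0000 Bond=-91.7615
(2,1): Delta=1.0000 Bond=-91.7615
(2,2): Delta=1.0000 Bond=-91.7615
V0=33.7662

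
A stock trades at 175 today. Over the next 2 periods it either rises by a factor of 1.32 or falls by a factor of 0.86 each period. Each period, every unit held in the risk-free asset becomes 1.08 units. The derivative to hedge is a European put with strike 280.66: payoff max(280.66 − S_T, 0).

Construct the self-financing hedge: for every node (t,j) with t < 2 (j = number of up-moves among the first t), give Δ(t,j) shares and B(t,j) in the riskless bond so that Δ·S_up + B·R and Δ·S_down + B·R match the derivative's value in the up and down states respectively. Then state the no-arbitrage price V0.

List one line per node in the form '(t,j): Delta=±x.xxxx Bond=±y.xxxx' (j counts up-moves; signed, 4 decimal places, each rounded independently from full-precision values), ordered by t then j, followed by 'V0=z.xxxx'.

No-arbitrage ⇒ martingale measure with p* = (R−d)/(u−d) = 0.4783.
Terminal values V(2,·): V(2,0)=151.2300, V(2,1)=82.0000, V(2,2)=0.0000
(1,0): S=150.5000. Δ = (V_up−V_dn)/(S_up−S_dn) = (82.0000−151.2300)/(198.6600−129.4300) = -1.0000. V = [p*·82.0000 + (1−p*)·151.2300]/1.08 = 109.3704. B = V − Δ·S = 259.8704.
(1,1): S=231.0000. Δ = (V_up−V_dn)/(S_up−S_dn) = (0.0000−82.0000)/(304.9200−198.6600) = -0.7717. V = [p*·0.0000 + (1−p*)·82.0000]/1.08 = 39.6135. B = V − Δ·S = 217.8744.
(0,0): S=175.0000. Δ = (V_up−V_dn)/(S_up−S_dn) = (39.6135−109.3704)/(231.0000−150.5000) = -0.8665. V = [p*·39.6135 + (1−p*)·109.3704]/1.08 = 70.3781. B = V − Δ·S = 222.0235.
Self-financing check: at every node Δ·S+B equals the discounted successor values.

(0,0): Delta=-0.8665 Bond=222.0235
(1,0): Delta=-1.0000 Bond=259.8704
(1,1): Delta=-0.7717 Bond=217.8744
V0=70.3781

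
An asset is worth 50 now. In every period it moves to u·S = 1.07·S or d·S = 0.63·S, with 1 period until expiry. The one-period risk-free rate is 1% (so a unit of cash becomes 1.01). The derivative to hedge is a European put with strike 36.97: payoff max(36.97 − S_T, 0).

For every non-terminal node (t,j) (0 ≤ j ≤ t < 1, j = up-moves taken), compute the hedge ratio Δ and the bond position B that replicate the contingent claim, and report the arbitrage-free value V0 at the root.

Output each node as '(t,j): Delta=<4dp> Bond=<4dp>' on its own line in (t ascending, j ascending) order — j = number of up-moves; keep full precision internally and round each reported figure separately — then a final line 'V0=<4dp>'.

(0,0): Delta=-0.2486 Bond=13.1703
V0=0.7385

Under the risk-neutral measure, an up-move has probability p* = (R−d)/(u−d) = 0.8636 and values discount at R = 1.01.
Terminal values V(1,·): V(1,0)=5.4700, V(1,1)=0.0000
  t=0,j=0: stock 50.0000 → up 53.5000 (V=0.0000), down 31.5000 (V=5.4700). Price 0.7385; hedge Δ=-0.2486, bond B=13.1703.
Self-financing check: at every node Δ·S+B equals the discounted successor values.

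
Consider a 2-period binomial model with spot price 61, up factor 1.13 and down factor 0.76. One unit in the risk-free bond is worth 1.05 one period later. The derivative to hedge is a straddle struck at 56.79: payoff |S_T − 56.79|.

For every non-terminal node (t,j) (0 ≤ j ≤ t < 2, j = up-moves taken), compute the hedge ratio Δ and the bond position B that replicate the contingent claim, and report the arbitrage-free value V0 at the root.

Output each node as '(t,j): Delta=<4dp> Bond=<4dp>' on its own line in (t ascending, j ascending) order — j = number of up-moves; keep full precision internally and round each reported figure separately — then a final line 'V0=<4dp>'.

(0,0): Delta=0.3957 Bond=-10.1153
(1,0): Delta=-1.0000 Bond=54.0857
(1,1): Delta=0.6547 Bond=-28.4712
V0=14.0252

The replicating-portfolio and risk-neutral prices coincide; use p* = (1.05−0.76)/(1.13−0.76) = 0.7838 for the latter.
Terminal values V(2,·): V(2,0)=21.5564, V(2,1)=4.4032, V(2,2)=21.1009
  t=1,j=0: stock 46.3600 → up 52.3868 (V=4.4032), down 35.2336 (V=21.5564). Price 7.7257; hedge Δ=-1.0000, bond B=54.0857.
  t=1,j=1: stock 68.9300 → up 77.8909 (V=21.1009), down 52.3868 (V=4.4032). Price 16.6577; hedge Δ=0.6547, bond B=-28.4712.
  t=0,j=0: stock 61.0000 → up 68.9300 (V=16.6577), down 46.3600 (V=7.7257). Price 14.0252; hedge Δ=0.3957, bond B=-10.1153.
Each (Δ,B) replicates both successor values, so the strategy is self-financing and V0 is arbitrage-free.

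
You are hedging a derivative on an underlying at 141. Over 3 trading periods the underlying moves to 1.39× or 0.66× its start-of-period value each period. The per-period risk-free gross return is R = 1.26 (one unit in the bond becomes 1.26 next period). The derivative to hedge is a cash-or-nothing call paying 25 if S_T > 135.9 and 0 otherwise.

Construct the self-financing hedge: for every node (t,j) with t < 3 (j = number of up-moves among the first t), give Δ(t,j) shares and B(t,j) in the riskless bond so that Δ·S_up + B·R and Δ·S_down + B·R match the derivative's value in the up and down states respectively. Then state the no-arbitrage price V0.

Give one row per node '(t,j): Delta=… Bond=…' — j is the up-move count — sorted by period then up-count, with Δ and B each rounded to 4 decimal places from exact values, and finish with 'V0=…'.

(0,0): Delta=0.0448 Bond=5.1351
(1,0): Delta=0.2401 Bond=-11.7017
(1,1): Delta=0.0247 Bond=10.4074
(2,0): Delta=0.0000 Bond=0.0000
(2,1): Delta=0.2648 Bond=-17.9387
(2,2): Delta=0.0000 Bond=19.8413
V0=11.4498

Under the risk-neutral measure, an up-move has probability p* = (R−d)/(u−d) = 0.8219 and values discount at R = 1.26.
Terminal values V(3,·): V(3,0)=0.0000, V(3,1)=0.0000, V(3,2)=25.0000, V(3,3)=25.0000
  t=2,j=0: stock 61.4196 → up 85.3732 (V=0.0000), down 40.5369 (V=0.0000). Price 0.0000; hedge Δ=0.0000, bond B=0.0000.
  t=2,j=1: stock 129.3534 → up 179.8012 (V=25.0000), down 85.3732 (V=0.0000). Price 16.3079; hedge Δ=0.2648, bond B=-17.9387.
  t=2,j=2: stock 272.4261 → up 378.6723 (V=25.0000), down 179.8012 (V=25.0000). Price 19.8413; hedge Δ=0.0000, bond B=19.8413.
  t=1,j=0: stock 93.0600 → up 129.3534 (V=16.3079), down 61.4196 (V=0.0000). Price 10.6379; hedge Δ=0.2401, bond B=-11.7017.
  t=1,j=1: stock 195.9900 → up 272.4261 (V=19.8413), down 129.3534 (V=16.3079). Price 15.2476; hedge Δ=0.0247, bond B=10.4074.
  t=0,j=0: stock 141.0000 → up 195.9900 (V=15.2476), down 93.0600 (V=10.6379). Price 11.4498; hedge Δ=0.0448, bond B=5.1351.
The time-0 hedge costs 11.4498, which is the no-arbitrage price.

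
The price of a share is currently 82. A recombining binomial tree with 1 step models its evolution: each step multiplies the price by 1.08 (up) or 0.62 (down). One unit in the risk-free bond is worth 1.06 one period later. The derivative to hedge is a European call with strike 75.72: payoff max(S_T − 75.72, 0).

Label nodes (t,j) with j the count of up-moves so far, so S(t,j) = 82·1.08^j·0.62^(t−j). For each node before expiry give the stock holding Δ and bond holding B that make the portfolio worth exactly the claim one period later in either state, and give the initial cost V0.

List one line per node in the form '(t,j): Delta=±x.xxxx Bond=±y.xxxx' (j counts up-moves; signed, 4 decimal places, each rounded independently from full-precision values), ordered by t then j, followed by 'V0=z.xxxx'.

(0,0): Delta=0.3404 Bond=-16.3265
V0=11.5865

The replicating-portfolio and risk-neutral prices coincide; use p* = (1.06−0.62)/(1.08−0.62) = 0.9565 for the latter.
Terminal payoffs: V(1,0)=0.0000, V(1,1)=12.8400
  t=0,j=0: stock 82.0000 → up 88.5600 (V=12.8400), down 50.8400 (V=0.0000). Price 11.5865; hedge Δ=0.3404, bond B=-16.3265.
Check: Δ(0,0)·S0 + B(0,0) = 11.5865 = V0.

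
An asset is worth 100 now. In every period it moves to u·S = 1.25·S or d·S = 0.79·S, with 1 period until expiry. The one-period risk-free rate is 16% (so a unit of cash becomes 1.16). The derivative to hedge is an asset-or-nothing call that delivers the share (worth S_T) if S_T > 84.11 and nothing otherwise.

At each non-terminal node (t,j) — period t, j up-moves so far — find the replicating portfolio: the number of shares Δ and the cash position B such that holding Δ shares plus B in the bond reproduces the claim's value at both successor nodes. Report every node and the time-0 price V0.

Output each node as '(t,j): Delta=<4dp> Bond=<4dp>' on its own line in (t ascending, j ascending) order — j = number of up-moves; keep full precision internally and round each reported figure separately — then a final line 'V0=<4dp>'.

Since d<R<u, set p* = (R−d)/(u−d) = 0.8043; price each node as the discounted p*-expectation of its children.
At expiry t=1: V(1,0)=0.0000, V(1,1)=125.0000
Node (0,0) S=100.0000: V=(p*·125.0000+(1−p*)·0.0000)/1.16=86.6754; Δ=(125.0000−0.0000)/(125.0000−79.0000)=2.7174; B=V−Δ·S=-185.0637
Check: Δ(0,0)·S0 + B(0,0) = 86.6754 = V0.

(0,0): Delta=2.7174 Bond=-185.0637
V0=86.6754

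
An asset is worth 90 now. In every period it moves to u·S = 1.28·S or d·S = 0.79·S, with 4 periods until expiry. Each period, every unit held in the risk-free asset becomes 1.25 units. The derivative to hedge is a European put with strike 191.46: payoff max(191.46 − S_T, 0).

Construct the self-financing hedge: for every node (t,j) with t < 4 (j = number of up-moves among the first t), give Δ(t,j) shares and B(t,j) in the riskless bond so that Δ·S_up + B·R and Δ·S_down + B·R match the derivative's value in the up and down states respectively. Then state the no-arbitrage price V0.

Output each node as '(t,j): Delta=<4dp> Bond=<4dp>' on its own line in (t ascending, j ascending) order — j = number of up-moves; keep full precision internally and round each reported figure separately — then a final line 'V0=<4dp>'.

The replicating-portfolio and risk-neutral prices coincide; use p* = (1.25−0.79)/(1.28−0.79) = 0.9388 for the latter.
Terminal values V(4,·): V(4,0)=156.4049, V(4,1)=134.6619, V(4,2)=99.4327, V(4,3)=42.3525, V(4,4)=0.0000
Node (3,0) S=44.3735: V=(p*·134.6619+(1−p*)·156.4049)/1.25=108.7945; Δ=(134.6619−156.4049)/(56.7981−35.0551)=-1.0000; B=V−Δ·S=153.1680
Node (3,1) S=71.8963: V=(p*·99.4327+(1−p*)·134.6619)/1.25=81.2717; Δ=(99.4327−134.6619)/(92.0273−56.7981)=-1.0000; B=V−Δ·S=153.1680
Node (3,2) S=116.4902: V=(p*·42.3525+(1−p*)·99.4327)/1.25=36.6778; Δ=(42.3525−99.4327)/(149.1075−92.0273)=-1.0000; B=V−Δ·S=153.1680
Node (3,3) S=188.7437: V=(p*·0.0000+(1−p*)·42.3525)/1.25=2.0744; Δ=(0.0000−42.3525)/(241.5919−149.1075)=-0.4579; B=V−Δ·S=88.5081
Node (2,0) S=56.1690: V=(p*·81.2717+(1−p*)·108.7945)/1.25=66.3654; Δ=(81.2717−108.7945)/(71.8963−44.3735)=-1.0000; B=V−Δ·S=122.5344
Node (2,1) S=91.0080: V=(p*·36.6778+(1−p*)·81.2717)/1.25=31.5264; Δ=(36.6778−81.2717)/(116.4902−71.8963)=-1.0000; B=V−Δ·S=122.5344
Node (2,2) S=147.4560: V=(p*·2.0744+(1−p*)·36.6778)/1.25=3.3544; Δ=(2.0744−36.6778)/(188.7437−116.4902)=-0.4789; B=V−Δ·S=73.9735
Node (1,0) S=71.1000: V=(p*·31.5264+(1−p*)·66.3654)/1.25=26.9275; Δ=(31.5264−66.3654)/(91.0080−56.1690)=-1.0000; B=V−Δ·S=98.0275
Node (1,1) S=115.2000: V=(p*·3.3544+(1−p*)·31.5264)/1.25=4.0634; Δ=(3.3544−31.5264)/(147.4560−91.0080)=-0.4991; B=V−Δ·S=61.5573
Node (0,0) S=90.0000: V=(p*·4.0634+(1−p*)·26.9275)/1.25=4.3706; Δ=(4.0634−26.9275)/(115.2000−71.1000)=-0.5185; B=V−Δ·S=51.0321
Self-financing check: at every node Δ·S+B equals the discounted successor values.

(0,0): Delta=-0.5185 Bond=51.0321
(1,0): Delta=-1.0000 Bond=98.0275
(1,1): Delta=-0.4991 Bond=61.5573
(2,0): Delta=-1.0000 Bond=122.5344
(2,1): Delta=-1.0000 Bond=122.5344
(2,2): Delta=-0.4789 Bond=73.9735
(3,0): Delta=-1.0000 Bond=153.1680
(3,1): Delta=-1.0000 Bond=153.1680
(3,2): Delta=-1.0000 Bond=153.1680
(3,3): Delta=-0.4579 Bond=88.5081
V0=4.3706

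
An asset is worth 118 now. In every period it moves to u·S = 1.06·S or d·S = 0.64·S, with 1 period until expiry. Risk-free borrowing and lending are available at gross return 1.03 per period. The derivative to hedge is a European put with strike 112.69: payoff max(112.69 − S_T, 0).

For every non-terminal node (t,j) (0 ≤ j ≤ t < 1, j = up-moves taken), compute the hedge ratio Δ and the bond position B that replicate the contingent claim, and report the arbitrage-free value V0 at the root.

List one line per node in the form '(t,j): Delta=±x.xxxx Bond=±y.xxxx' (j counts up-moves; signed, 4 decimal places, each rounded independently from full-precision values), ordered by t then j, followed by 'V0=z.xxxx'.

Since d<R<u, set p* = (R−d)/(u−d) = 0.9286; price each node as the discounted p*-expectation of its children.
Terminal payoffs: V(1,0)=37.1700, V(1,1)=0.0000
(0,0): S=118.0000. Δ = (V_up−V_dn)/(S_up−S_dn) = (0.0000−37.1700)/(125.0800−75.5200) = -0.7500. V = [p*·0.0000 + (1−p*)·37.1700]/1.03 = 2.5777. B = V − Δ·S = 91.0777.
Root portfolio cost Δ·118+B reproduces V0=2.5777.

(0,0): Delta=-0.7500 Bond=91.0777
V0=2.5777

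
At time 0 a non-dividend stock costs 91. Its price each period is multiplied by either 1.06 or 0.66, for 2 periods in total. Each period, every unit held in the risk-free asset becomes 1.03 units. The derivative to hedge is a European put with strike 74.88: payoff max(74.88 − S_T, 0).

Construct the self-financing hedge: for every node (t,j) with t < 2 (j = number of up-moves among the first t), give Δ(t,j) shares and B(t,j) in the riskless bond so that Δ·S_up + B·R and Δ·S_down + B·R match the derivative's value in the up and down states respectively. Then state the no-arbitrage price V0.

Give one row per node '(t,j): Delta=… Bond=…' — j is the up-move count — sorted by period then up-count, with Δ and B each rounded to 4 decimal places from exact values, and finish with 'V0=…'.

(0,0): Delta=-0.3248 Bond=31.2095
(1,0): Delta=-1.0000 Bond=72.6990
(1,1): Delta=-0.2907 Bond=28.8577
V0=1.6538

No-arbitrage ⇒ martingale measure with p* = (R−d)/(u−d) = 0.9250.
Terminal payoffs: V(2,0)=35.2404, V(2,1)=11.2164, V(2,2)=0.0000
(1,0): S=60.0600. Δ = (V_up−V_dn)/(S_up−S_dn) = (11.2164−35.2404)/(63.6636−39.6396) = -1.0000. V = [p*·11.2164 + (1−p*)·35.2404]/1.03 = 12.6390. B = V − Δ·S = 72.6990.
(1,1): S=96.4600. Δ = (V_up−V_dn)/(S_up−S_dn) = (0.0000−11.2164)/(102.2476−63.6636) = -0.2907. V = [p*·0.0000 + (1−p*)·11.2164]/1.03 = 0.8167. B = V − Δ·S = 28.8577.
(0,0): S=91.0000. Δ = (V_up−V_dn)/(S_up−S_dn) = (0.8167−12.6390)/(96.4600−60.0600) = -0.3248. V = [p*·0.8167 + (1−p*)·12.6390]/1.03 = 1.6538. B = V − Δ·S = 31.2095.
Each (Δ,B) replicates both successor values, so the strategy is self-financing and V0 is arbitrage-free.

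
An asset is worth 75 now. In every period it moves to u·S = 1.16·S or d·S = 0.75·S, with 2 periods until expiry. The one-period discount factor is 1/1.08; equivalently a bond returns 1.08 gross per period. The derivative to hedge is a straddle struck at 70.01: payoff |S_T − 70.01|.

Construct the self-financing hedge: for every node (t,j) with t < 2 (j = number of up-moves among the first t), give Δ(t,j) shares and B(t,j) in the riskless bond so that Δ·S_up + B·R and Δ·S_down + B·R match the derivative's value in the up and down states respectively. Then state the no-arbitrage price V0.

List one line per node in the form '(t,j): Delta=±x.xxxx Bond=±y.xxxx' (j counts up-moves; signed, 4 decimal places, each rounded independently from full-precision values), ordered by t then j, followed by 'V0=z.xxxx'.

(0,0): Delta=0.4983 Bond=-18.0126
(1,0): Delta=-1.0000 Bond=64.8241
(1,1): Delta=0.7331 Bond=-39.8846
V0=19.3577

Since d<R<u, set p* = (R−d)/(u−d) = 0.8049; price each node as the discounted p*-expectation of its children.
Payoff layer (t=2): V(2,0)=27.8225, V(2,1)=4.7600, V(2,2)=30.9100
(1,0): S=56.2500. Δ = (V_up−V_dn)/(S_up−S_dn) = (4.7600−27.8225)/(65.2500−42.1875) = -1.0000. V = [p*·4.7600 + (1−p*)·27.8225]/1.08 = 8.5741. B = V − Δ·S = 64.8241.
(1,1): S=87.0000. Δ = (V_up−V_dn)/(S_up−S_dn) = (30.9100−4.7600)/(100.9200−65.2500) = 0.7331. V = [p*·30.9100 + (1−p*)·4.7600]/1.08 = 23.8959. B = V − Δ·S = -39.8846.
(0,0): S=75.0000. Δ = (V_up−V_dn)/(S_up−S_dn) = (23.8959−8.5741)/(87.0000−56.2500) = 0.4983. V = [p*·23.8959 + (1−p*)·8.5741]/1.08 = 19.3577. B = V − Δ·S = -18.0126.
Check: Δ(0,0)·S0 + B(0,0) = 19.3577 = V0.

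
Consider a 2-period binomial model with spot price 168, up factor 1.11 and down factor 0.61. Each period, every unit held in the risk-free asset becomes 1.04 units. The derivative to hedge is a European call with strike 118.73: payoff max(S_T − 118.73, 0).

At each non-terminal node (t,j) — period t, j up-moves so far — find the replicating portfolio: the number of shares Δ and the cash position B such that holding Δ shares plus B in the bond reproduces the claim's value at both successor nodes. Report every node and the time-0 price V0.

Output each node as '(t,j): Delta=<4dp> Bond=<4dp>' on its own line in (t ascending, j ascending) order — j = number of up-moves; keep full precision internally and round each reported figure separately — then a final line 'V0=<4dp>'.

(0,0): Delta=0.8689 Bond=-85.6188
(1,0): Delta=0.0000 Bond=0.0000
(1,1): Delta=0.9466 Bond=-103.5391
V0=60.3543

Under the risk-neutral measure, an up-move has probability p* = (R−d)/(u−d) = 0.8600 and values discount at R = 1.04.
Terminal values V(2,·): V(2,0)=0.0000, V(2,1)=0.0000, V(2,2)=88.2628
  t=1,j=0: stock 102.4800 → up 113.7528 (V=0.0000), down 62.5128 (V=0.0000). Price 0.0000; hedge Δ=0.0000, bond B=0.0000.
  t=1,j=1: stock 186.4800 → up 206.9928 (V=88.2628), down 113.7528 (V=0.0000). Price 72.9865; hedge Δ=0.9466, bond B=-103.5391.
  t=0,j=0: stock 168.0000 → up 186.4800 (V=72.9865), down 102.4800 (V=0.0000). Price 60.3543; hedge Δ=0.8689, bond B=-85.6188.
Self-financing check: at every node Δ·S+B equals the discounted successor values.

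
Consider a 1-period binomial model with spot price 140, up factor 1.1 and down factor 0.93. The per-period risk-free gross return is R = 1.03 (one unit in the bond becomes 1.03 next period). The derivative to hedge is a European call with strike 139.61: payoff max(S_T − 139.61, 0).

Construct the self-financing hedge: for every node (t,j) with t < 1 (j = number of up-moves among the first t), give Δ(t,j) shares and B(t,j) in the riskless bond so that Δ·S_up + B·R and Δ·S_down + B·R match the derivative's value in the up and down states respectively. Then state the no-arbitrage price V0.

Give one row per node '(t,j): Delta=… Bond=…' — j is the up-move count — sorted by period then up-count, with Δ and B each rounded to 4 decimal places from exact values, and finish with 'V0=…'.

(0,0): Delta=0.6046 Bond=-76.4289
V0=8.2182

Risk-neutral probability p* = (R−d)/(u−d) = (1.03−0.93)/(1.1−0.93) = 0.5882.
At expiry t=1: V(1,0)=0.0000, V(1,1)=14.3900
Node (0,0) S=140.0000: V=(p*·14.3900+(1−p*)·0.0000)/1.03=8.2182; Δ=(14.3900−0.0000)/(154.0000−130.2000)=0.6046; B=V−Δ·S=-76.4289
Check: Δ(0,0)·S0 + B(0,0) = 8.2182 = V0.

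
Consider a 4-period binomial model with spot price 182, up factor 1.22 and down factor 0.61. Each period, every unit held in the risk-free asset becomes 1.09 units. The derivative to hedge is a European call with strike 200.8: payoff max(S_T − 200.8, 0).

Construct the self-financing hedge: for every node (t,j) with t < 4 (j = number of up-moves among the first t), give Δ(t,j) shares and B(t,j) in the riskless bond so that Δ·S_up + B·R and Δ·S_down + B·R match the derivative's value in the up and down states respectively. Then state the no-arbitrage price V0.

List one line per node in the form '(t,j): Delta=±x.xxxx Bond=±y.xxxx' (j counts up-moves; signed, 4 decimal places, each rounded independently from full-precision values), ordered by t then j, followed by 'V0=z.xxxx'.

(0,0): Delta=0.6854 Bond=-69.5324
(1,0): Delta=0.0061 Bond=-0.3803
(1,1): Delta=0.7774 Bond=-96.2139
(2,0): Delta=0.0000 Bond=0.0000
(2,1): Delta=0.0070 Bond=-0.5268
(2,2): Delta=0.8817 Bond=-133.1336
(3,0): Delta=0.0000 Bond=0.0000
(3,1): Delta=0.0000 Bond=0.0000
(3,2): Delta=0.0079 Bond=-0.7298
(3,3): Delta=1.0000 Bond=-184.2202
V0=55.2047

Risk-neutral probability p* = (R−d)/(u−d) = (1.09−0.61)/(1.22−0.61) = 0.7869.
At expiry t=4: V(4,0)=0.0000, V(4,1)=0.0000, V(4,2)=0.0000, V(4,3)=0.7954, V(4,4)=202.3909
(3,0): S=41.3105. Δ = (V_up−V_dn)/(S_up−S_dn) = (0.0000−0.0000)/(50.3989−25.1994) = 0.0000. V = [p*·0.0000 + (1−p*)·0.0000]/1.09 = 0.0000. B = V − Δ·S = 0.0000.
(3,1): S=82.6211. Δ = (V_up−V_dn)/(S_up−S_dn) = (0.0000−0.0000)/(100.7977−50.3989) = 0.0000. V = [p*·0.0000 + (1−p*)·0.0000]/1.09 = 0.0000. B = V − Δ·S = 0.0000.
(3,2): S=165.2422. Δ = (V_up−V_dn)/(S_up−S_dn) = (0.7954−0.0000)/(201.5954−100.7977) = 0.0079. V = [p*·0.7954 + (1−p*)·0.0000]/1.09 = 0.5742. B = V − Δ·S = -0.7298.
(3,3): S=330.4843. Δ = (V_up−V_dn)/(S_up−S_dn) = (202.3909−0.7954)/(403.1909−201.5954) = 1.0000. V = [p*·202.3909 + (1−p*)·0.7954]/1.09 = 146.2642. B = V − Δ·S = -184.2202.
(2,0): S=67.7222. Δ = (V_up−V_dn)/(S_up−S_dn) = (0.0000−0.0000)/(82.6211−41.3105) = 0.0000. V = [p*·0.0000 + (1−p*)·0.0000]/1.09 = 0.0000. B = V − Δ·S = 0.0000.
(2,1): S=135.4444. Δ = (V_up−V_dn)/(S_up−S_dn) = (0.5742−0.0000)/(165.2422−82.6211) = 0.0070. V = [p*·0.5742 + (1−p*)·0.0000]/1.09 = 0.4146. B = V − Δ·S = -0.5268.
(2,2): S=270.8888. Δ = (V_up−V_dn)/(S_up−S_dn) = (146.2642−0.5742)/(330.4843−165.2422) = 0.8817. V = [p*·146.2642 + (1−p*)·0.5742]/1.09 = 105.7023. B = V − Δ·S = -133.1336.
(1,0): S=111.0200. Δ = (V_up−V_dn)/(S_up−S_dn) = (0.4146−0.0000)/(135.4444−67.7222) = 0.0061. V = [p*·0.4146 + (1−p*)·0.0000]/1.09 = 0.2993. B = V − Δ·S = -0.3803.
(1,1): S=222.0400. Δ = (V_up−V_dn)/(S_up−S_dn) = (105.7023−0.4146)/(270.8888−135.4444) = 0.7774. V = [p*·105.7023 + (1−p*)·0.4146]/1.09 = 76.3889. B = V − Δ·S = -96.2139.
(0,0): S=182.0000. Δ = (V_up−V_dn)/(S_up−S_dn) = (76.3889−0.2993)/(222.0400−111.0200) = 0.6854. V = [p*·76.3889 + (1−p*)·0.2993]/1.09 = 55.2047. B = V − Δ·S = -69.5324.
Self-financing check: at every node Δ·S+B equals the discounted successor values.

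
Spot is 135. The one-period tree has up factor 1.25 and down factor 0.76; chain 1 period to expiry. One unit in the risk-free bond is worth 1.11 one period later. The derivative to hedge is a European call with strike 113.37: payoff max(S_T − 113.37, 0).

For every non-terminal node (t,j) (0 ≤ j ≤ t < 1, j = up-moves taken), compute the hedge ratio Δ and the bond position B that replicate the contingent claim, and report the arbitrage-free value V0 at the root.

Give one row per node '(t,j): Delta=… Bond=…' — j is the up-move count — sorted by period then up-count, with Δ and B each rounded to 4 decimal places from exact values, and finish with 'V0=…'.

(0,0): Delta=0.8372 Bond=-77.3833
V0=35.6371

Under the risk-neutral measure, an up-move has probability p* = (R−d)/(u−d) = 0.7143 and values discount at R = 1.11.
At expiry t=1: V(1,0)=0.0000, V(1,1)=55.3800
  t=0,j=0: stock 135.0000 → up 168.7500 (V=55.3800), down 102.6000 (V=0.0000). Price 35.6371; hedge Δ=0.8372, bond B=-77.3833.
Self-financing check: at every node Δ·S+B equals the discounted successor values.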